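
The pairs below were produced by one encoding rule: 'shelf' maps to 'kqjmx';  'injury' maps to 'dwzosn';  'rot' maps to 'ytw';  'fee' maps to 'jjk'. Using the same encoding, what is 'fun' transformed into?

szk

The output letters match the input read backwards, each shifted +5: shelf reversed is flehs. Two steps: reverse the string, then apply a Caesar shift of +5.
On fun: reverse → nuf; then shift: n+5=s, u+5=z, f+5=k.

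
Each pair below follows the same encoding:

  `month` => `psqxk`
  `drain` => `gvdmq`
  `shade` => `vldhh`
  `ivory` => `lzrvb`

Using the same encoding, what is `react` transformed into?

uidgw

Shifts by position in month: pos 0: m→p (+3), pos 1: o→s (+4), pos 2: n→q (+3), pos 3: t→x (+4) — repeating every 2. It's a Vigenère-style cipher with numeric key [3,4]: position i shifts by key[i mod 2].
For react: r+3=u, e+4=i, a+3=d, c+4=g, t+3=w.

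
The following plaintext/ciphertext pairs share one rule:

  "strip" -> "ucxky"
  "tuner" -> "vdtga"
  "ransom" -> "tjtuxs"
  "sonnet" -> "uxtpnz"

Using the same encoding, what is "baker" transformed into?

djqga

Shifts by position in strip: pos 0: s→u (+2), pos 1: t→c (+9), pos 2: r→x (+6), pos 3: i→k (+2), pos 4: p→y (+9) — repeating every 3. A repeating key of period 3 is used — shifts +2, +9, +6 over and over.
For baker: b+2=d, a+9=j, k+6=q, e+2=g, r+9=a.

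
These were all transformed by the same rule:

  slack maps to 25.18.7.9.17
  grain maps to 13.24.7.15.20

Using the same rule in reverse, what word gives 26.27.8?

tub

Letters become their 1-based position plus 6 (so a→7, b→8, …).
Decoding 26.27.8: 26→(26−6)÷1=20=t, 27→(27−6)÷1=21=u, 8→(8−6)÷1=2=b.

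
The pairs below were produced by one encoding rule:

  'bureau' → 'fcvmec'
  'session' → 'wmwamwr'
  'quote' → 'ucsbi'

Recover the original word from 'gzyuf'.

Shifts by position in bureau: pos 0: b→f (+4), pos 1: u→c (+8), pos 2: r→v (+4), pos 3: e→m (+8) — repeating every 2. A repeating key of period 2 is used — shifts +4, +8 over and over.
Reversing it on gzyuf: g−4=c, z−8=r, y−4=u, u−8=m, f−4=b.

crumb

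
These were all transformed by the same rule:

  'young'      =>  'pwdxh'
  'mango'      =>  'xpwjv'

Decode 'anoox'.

offer

Read the word backwards and shift each letter +9.
Decoding anoox: shift back: a−9=r, n−9=e, o−9=f, o−9=f, x−9=o → reffo; then reverse → offer.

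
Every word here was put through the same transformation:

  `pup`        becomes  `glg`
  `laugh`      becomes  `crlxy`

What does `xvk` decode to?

Every letter moves 17 places later in the alphabet, wrapping around z→a.
Decoding xvk: x−17=g, v−17=e, k−17=t.

get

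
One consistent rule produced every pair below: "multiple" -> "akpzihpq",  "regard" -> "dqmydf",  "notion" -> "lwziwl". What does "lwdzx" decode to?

north

m(12)→a(0) and u(20)→k(10) fit y≡11x+24 (mod 26); the inverse of 11 mod 26 is 19. Each letter's alphabet position (a=0..z=25) is mapped through 11·x+24 mod 26 — an affine cipher.
Reversing it on lwdzx: l(11)→19·(11−24)≡13=n; w(22)→19·(22−24)≡14=o; d(3)→19·(3−24)≡17=r; z(25)→19·(25−24)≡19=t; x(23)→19·(23−24)≡7=h (all mod 26).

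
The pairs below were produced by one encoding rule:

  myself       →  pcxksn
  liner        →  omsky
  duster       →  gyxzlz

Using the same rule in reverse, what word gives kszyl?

In myself: m→p is +3, y→c is +4, s→x is +5, e→k is +6 — the shift increases by 1 each position. Letter i (0-indexed) is shifted by i+3, so successive shifts are 3, 4, 5, ….
Decoding kszyl: k−3=h, s−4=o, z−5=u, y−6=s, l−7=e.

house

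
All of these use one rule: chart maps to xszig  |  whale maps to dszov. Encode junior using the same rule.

Each letter is replaced by its mirror in the alphabet: a↔z, b↔y, c↔x, and so on (the Atbash cipher).
On junior: j↔q, u↔f, n↔m, i↔r, o↔l, r↔i.

qfmrli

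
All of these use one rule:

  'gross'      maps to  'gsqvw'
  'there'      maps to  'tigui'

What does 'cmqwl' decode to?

cloth

Letter i (0-indexed) is shifted by i+0, so successive shifts are 0, 1, 2, ….
Decoding cmqwl: c−0=c, m−1=l, q−2=o, w−3=t, l−4=h.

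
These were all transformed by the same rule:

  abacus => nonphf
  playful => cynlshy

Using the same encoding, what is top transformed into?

Compare letters: a→n is +13, b→o is +13, a→n is +13 — a constant shift. It's a constant shift of +13 (ROT13).
For top: t+13=g, o+13=b, p+13=c.

gbc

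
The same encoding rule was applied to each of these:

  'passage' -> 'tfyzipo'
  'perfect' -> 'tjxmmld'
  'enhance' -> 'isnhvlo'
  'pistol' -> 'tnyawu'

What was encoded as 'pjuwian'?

Letter i (0-indexed) is shifted by i+4, so successive shifts are 4, 5, 6, ….
Decoding pjuwian: p−4=l, j−5=e, u−6=o, w−7=p, i−8=a, a−9=r, n−10=d.

leopard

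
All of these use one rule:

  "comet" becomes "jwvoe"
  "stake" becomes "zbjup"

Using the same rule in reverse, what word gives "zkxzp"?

scope

The shift increases by 1 at each position, starting from +7: 7, 8, 9, ….
Undoing it on zkxzp: z−7=s, k−8=c, x−9=o, z−10=p, p−11=e.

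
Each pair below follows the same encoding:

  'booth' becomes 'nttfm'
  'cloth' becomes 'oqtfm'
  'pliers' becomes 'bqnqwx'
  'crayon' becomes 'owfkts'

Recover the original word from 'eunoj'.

spice

Shifts by position in booth: pos 0: b→n (+12), pos 1: o→t (+5), pos 2: o→t (+5), pos 3: t→f (+12), pos 4: h→m (+5) — repeating every 3. It's a Vigenère-style cipher with numeric key [12,5,5]: position i shifts by key[i mod 3].
Decoding eunoj: e−12=s, u−5=p, n−5=i, o−12=c, j−5=e.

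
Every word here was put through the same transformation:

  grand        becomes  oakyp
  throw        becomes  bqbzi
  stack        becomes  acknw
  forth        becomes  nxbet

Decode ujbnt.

march

In grand: g→o is +8, r→a is +9, a→k is +10, n→y is +11 — the shift increases by 1 each position. The shift increases by 1 at each position, starting from +8: 8, 9, 10, ….
Decoding ujbnt: u−8=m, j−9=a, b−10=r, n−11=c, t−12=h.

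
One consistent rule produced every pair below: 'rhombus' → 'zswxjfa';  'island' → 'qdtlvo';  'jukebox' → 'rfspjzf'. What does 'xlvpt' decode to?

panel

The shifts repeat in a cycle of length 2: positions 0,1,… shift by +8, +11, then the pattern repeats.
Reversing it on xlvpt: x−8=p, l−11=a, v−8=n, p−11=e, t−8=l.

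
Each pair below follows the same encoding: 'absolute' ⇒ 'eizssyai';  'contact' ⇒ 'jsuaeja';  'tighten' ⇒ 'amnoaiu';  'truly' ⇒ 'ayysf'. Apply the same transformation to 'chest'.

The rule splits by letter class: vowels +4, consonants +7.
Applying it to chest: c(cons)+7=j, h(cons)+7=o, e(vowel)+4=i, s(cons)+7=z, t(cons)+7=a.

joiza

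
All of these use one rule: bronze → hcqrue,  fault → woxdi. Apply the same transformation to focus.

The output letters match the input read backwards, each shifted +3: bronze reversed is eznorb. The word is reversed, then every letter is shifted forward by 3.
For focus: reverse → sucof; then shift: s+3=v, u+3=x, c+3=f, o+3=r, f+3=i.

vxfri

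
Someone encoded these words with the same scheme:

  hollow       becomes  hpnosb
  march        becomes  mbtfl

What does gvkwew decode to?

The shift increases by 1 at each position, starting from +0: 0, 1, 2, ….
Undoing it on gvkwew: g−0=g, v−1=u, k−2=i, w−3=t, e−4=a, w−5=r.

guitar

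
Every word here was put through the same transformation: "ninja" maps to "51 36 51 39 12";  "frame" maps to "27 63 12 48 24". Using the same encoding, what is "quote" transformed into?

60 72 54 69 24

n(#14)→51 and i(#9)→36: differences scale by 3, so n = 3·pos + 9. Each letter becomes 3×(its alphabet position, a=1..z=26) + 9.
For quote: q=17→60, u=21→72, o=15→54, t=20→69, e=5→24.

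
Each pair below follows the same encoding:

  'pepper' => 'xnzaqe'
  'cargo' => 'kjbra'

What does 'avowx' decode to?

In pepper: p→x is +8, e→n is +9, p→z is +10, p→a is +11 — the shift increases by 1 each position. The shift increases by 1 at each position, starting from +8: 8, 9, 10, ….
Decoding avowx: a−8=s, v−9=m, o−10=e, w−11=l, x−12=l.

smell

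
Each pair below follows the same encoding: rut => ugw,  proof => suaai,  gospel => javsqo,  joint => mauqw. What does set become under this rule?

Two shifts are in play — +12 for a/e/i/o/u, +3 for every other letter.
Applying it to set: s(cons)+3=v, e(vowel)+12=q, t(cons)+3=w.

vqw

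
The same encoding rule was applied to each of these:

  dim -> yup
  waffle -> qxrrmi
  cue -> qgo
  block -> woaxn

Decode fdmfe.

start

Two steps: reverse the string, then apply a Caesar shift of +12.
Decoding fdmfe: shift back: f−12=t, d−12=r, m−12=a, f−12=t, e−12=s → trats; then reverse → start.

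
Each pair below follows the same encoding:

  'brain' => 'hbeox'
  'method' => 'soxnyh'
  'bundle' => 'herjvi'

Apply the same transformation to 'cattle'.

ikxzvi

A repeating key of period 3 is used — shifts +6, +10, +4 over and over.
Applying it to cattle: c+6=i, a+10=k, t+4=x, t+6=z, l+10=v, e+4=i.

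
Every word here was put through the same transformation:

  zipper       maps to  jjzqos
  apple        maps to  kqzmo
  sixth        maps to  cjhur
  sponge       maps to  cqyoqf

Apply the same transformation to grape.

A repeating key of period 2 is used — shifts +10, +1 over and over.
On grape: g+10=q, r+1=s, a+10=k, p+1=q, e+10=o.

qskqo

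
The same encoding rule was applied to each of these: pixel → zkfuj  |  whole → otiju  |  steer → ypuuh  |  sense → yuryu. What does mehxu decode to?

p(15)→z(25) and i(8)→k(10) fit y≡17x+4 (mod 26); the inverse of 17 mod 26 is 23. Treating letters as 0–25, the rule is x ↦ 17x + 4 (mod 26).
Reversing it on mehxu: m(12)→23·(12−4)≡2=c; e(4)→23·(4−4)≡0=a; h(7)→23·(7−4)≡17=r; x(23)→23·(23−4)≡21=v; u(20)→23·(20−4)≡4=e (all mod 26).

carve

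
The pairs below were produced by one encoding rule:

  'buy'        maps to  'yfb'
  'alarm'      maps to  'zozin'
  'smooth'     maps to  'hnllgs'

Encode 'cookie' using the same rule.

This is the alphabet-reversal cipher (Atbash): a becomes z, b becomes y, etc.
Applying it to cookie: c↔x, o↔l, o↔l, k↔p, i↔r, e↔v.

xllprv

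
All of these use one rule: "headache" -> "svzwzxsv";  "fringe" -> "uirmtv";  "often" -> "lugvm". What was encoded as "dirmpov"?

wrinkle

Each pair mirrors across the alphabet (h↔s, e↔v, a↔z): positions sum to 25. Each letter is replaced by its mirror in the alphabet: a↔z, b↔y, c↔x, and so on (the Atbash cipher).
Undoing it on dirmpov: d↔w, i↔r, r↔i, m↔n, p↔k, o↔l, v↔e.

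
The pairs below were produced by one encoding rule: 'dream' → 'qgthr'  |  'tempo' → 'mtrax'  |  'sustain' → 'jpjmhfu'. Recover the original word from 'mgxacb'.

trophy

d(3)→q(16) and r(17)→g(6) fit y≡3x+7 (mod 26); the inverse of 3 mod 26 is 9. Each letter's alphabet position (a=0..z=25) is mapped through 3·x+7 mod 26 — an affine cipher.
Reversing it on mgxacb: m(12)→9·(12−7)≡19=t; g(6)→9·(6−7)≡17=r; x(23)→9·(23−7)≡14=o; a(0)→9·(0−7)≡15=p; c(2)→9·(2−7)≡7=h; b(1)→9·(1−7)≡24=y (all mod 26).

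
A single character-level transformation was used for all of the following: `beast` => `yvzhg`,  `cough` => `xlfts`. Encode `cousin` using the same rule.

xlfhrm

Each pair mirrors across the alphabet (b↔y, e↔v, a↔z): positions sum to 25. This is the alphabet-reversal cipher (Atbash): a becomes z, b becomes y, etc.
Applying it to cousin: c↔x, o↔l, u↔f, s↔h, i↔r, n↔m.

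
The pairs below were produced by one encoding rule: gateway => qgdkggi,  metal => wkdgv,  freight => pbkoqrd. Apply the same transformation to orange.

ubgxqk

Vowels shift forward by 6 and consonants shift forward by 10.
For orange: o(vowel)+6=u, r(cons)+10=b, a(vowel)+6=g, n(cons)+10=x, g(cons)+10=q, e(vowel)+6=k.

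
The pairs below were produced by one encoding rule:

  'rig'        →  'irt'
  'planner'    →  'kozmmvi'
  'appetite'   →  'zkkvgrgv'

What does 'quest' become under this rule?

Letters are reflected about the middle of the alphabet (position → 25−position): Atbash.
Applying it to quest: q↔j, u↔f, e↔v, s↔h, t↔g.

jfvhg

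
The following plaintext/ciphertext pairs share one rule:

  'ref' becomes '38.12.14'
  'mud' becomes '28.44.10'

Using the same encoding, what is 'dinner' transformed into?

r(#18)→38 and e(#5)→12: differences scale by 2, so n = 2·pos + 2. With a=1..z=26, the number is 2·pos + 2.
For dinner: d=4→10, i=9→20, n=14→30, n=14→30, e=5→12, r=18→38.

10.20.30.30.12.38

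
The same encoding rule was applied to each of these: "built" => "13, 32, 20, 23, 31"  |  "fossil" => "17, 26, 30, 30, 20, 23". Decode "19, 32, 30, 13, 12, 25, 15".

b is letter #2 and maps to 13: an offset of 11. Each letter is replaced by its alphabet position (a=1..z=26) + 11.
Reversing it on 19, 32, 30, 13, 12, 25, 15: 19→(19−11)÷1=8=h, 32→(32−11)÷1=21=u, 30→(30−11)÷1=19=s, 13→(13−11)÷1=2=b, 12→(12−11)÷1=1=a, 25→(25−11)÷1=14=n, 15→(15−11)÷1=4=d.

husband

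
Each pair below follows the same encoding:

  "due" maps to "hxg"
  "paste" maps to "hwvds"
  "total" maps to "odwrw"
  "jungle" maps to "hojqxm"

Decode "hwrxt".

Read the word backwards and shift each letter +3.
Undoing it on hwrxt: shift back: h−3=e, w−3=t, r−3=o, x−3=u, t−3=q → etouq; then reverse → quote.

quote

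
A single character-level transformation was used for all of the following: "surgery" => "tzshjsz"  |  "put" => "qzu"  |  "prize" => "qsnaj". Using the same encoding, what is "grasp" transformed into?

hsftq

The shift depends on letter class: consonant s→t is +1, but vowel u→z is +5. Vowels shift forward by 5 and consonants shift forward by 1.
For grasp: g(cons)+1=h, r(cons)+1=s, a(vowel)+5=f, s(cons)+1=t, p(cons)+1=q.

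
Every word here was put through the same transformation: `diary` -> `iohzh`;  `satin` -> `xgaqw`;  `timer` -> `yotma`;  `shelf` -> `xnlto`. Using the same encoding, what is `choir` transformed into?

hnvqa

Each letter shifts forward by (position + 5), i.e. 5, 6, 7, … — the shift grows by one for each successive letter.
For choir: c+5=h, h+6=n, o+7=v, i+8=q, r+9=a.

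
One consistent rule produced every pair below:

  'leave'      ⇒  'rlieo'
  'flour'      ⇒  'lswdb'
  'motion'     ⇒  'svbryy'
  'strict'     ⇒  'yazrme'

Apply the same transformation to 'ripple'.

In leave: l→r is +6, e→l is +7, a→i is +8, v→e is +9 — the shift increases by 1 each position. Letter i (0-indexed) is shifted by i+6, so successive shifts are 6, 7, 8, ….
For ripple: r+6=x, i+7=p, p+8=x, p+9=y, l+10=v, e+11=p.

xpxyvp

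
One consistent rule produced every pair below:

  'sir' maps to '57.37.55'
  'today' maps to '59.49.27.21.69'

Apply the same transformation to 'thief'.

s(#19)→57 and i(#9)→37: differences scale by 2, so n = 2·pos + 19. Each letter becomes 2×(its alphabet position, a=1..z=26) + 19.
On thief: t=20→59, h=8→35, i=9→37, e=5→29, f=6→31.

59.35.37.29.31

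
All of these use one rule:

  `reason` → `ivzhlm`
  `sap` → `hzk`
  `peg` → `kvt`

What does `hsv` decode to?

she

Letters are reflected about the middle of the alphabet (position → 25−position): Atbash.
Reversing it on hsv: h↔s, s↔h, v↔e.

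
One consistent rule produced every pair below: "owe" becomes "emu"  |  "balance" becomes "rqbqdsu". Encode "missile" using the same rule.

Compare letters: o→e is +16, w→m is +16, e→u is +16 — a constant shift. This is a Caesar cipher with shift 16.
Applying it to missile: m+16=c, i+16=y, s+16=i, s+16=i, i+16=y, l+16=b, e+16=u.

cyiiybu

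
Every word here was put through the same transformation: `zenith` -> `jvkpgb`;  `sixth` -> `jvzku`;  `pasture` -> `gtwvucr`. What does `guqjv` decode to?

those

The output letters match the input read backwards, each shifted +2: zenith reversed is htinez. Two steps: reverse the string, then apply a Caesar shift of +2.
Reversing it on guqjv: shift back: g−2=e, u−2=s, q−2=o, j−2=h, v−2=t → esoht; then reverse → those.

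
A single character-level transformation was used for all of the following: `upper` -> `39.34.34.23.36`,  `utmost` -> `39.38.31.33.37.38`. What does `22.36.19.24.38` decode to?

draft

u is letter #21 and maps to 39: an offset of 18. Each letter is replaced by its alphabet position (a=1..z=26) + 18.
Decoding 22.36.19.24.38: 22→(22−18)÷1=4=d, 36→(36−18)÷1=18=r, 19→(19−18)÷1=1=a, 24→(24−18)÷1=6=f, 38→(38−18)÷1=20=t.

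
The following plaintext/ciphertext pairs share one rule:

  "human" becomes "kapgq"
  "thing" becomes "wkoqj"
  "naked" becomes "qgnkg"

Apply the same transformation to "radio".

Vowels shift forward by 6 and consonants shift forward by 3.
On radio: r(cons)+3=u, a(vowel)+6=g, d(cons)+3=g, i(vowel)+6=o, o(vowel)+6=u.

uggou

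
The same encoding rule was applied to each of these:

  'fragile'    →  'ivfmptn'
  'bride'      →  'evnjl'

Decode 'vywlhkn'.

surface

Letter i (0-indexed) is shifted by i+3, so successive shifts are 3, 4, 5, ….
Undoing it on vywlhkn: v−3=s, y−4=u, w−5=r, l−6=f, h−7=a, k−8=c, n−9=e.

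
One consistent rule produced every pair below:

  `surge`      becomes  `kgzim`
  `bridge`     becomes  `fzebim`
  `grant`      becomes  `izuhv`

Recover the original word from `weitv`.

Treating letters as 0–25, the rule is x ↦ 11x + 20 (mod 26).
Decoding weitv: w(22)→19·(22−20)≡12=m; e(4)→19·(4−20)≡8=i; i(8)→19·(8−20)≡6=g; t(19)→19·(19−20)≡7=h; v(21)→19·(21−20)≡19=t (all mod 26).

might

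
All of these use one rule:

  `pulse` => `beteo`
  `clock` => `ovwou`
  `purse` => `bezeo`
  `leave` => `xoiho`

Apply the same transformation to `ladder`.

xklpoz

A repeating key of period 3 is used — shifts +12, +10, +8 over and over.
Applying it to ladder: l+12=x, a+10=k, d+8=l, d+12=p, e+10=o, r+8=z.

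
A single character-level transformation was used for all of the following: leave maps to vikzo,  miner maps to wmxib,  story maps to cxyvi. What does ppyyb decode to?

Shifts by position in leave: pos 0: l→v (+10), pos 1: e→i (+4), pos 2: a→k (+10), pos 3: v→z (+4) — repeating every 2. It's a Vigenère-style cipher with numeric key [10,4]: position i shifts by key[i mod 2].
Undoing it on ppyyb: p−10=f, p−4=l, y−10=o, y−4=u, b−10=r.

flour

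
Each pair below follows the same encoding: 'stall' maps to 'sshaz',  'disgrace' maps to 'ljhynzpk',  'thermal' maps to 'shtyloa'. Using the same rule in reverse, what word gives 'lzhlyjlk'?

decrease

Read the word backwards and shift each letter +7.
Decoding lzhlyjlk: shift back: l−7=e, z−7=s, h−7=a, l−7=e, y−7=r, j−7=c, l−7=e, k−7=d → esaerced; then reverse → decrease.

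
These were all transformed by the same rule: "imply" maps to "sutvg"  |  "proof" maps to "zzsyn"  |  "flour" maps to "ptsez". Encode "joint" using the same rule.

twmxb

The shifts repeat in a cycle of length 3: positions 0,1,… shift by +10, +8, +4, then the pattern repeats.
Applying it to joint: j+10=t, o+8=w, i+4=m, n+10=x, t+8=b.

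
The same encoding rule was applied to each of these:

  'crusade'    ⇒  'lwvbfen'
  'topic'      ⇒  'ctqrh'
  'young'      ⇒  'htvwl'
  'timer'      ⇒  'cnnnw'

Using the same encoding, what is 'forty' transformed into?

It's a Vigenère-style cipher with numeric key [9,5,1]: position i shifts by key[i mod 3].
Applying it to forty: f+9=o, o+5=t, r+1=s, t+9=c, y+5=d.

otscd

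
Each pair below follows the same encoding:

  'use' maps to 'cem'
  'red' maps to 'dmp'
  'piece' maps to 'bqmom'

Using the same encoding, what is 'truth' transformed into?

fdcft

Two shifts are in play — +8 for a/e/i/o/u, +12 for every other letter.
Applying it to truth: t(cons)+12=f, r(cons)+12=d, u(vowel)+8=c, t(cons)+12=f, h(cons)+12=t.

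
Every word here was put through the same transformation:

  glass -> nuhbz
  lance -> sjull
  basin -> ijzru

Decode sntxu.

lemon

Shifts by position in glass: pos 0: g→n (+7), pos 1: l→u (+9), pos 2: a→h (+7), pos 3: s→b (+9) — repeating every 2. It's a Vigenère-style cipher with numeric key [7,9]: position i shifts by key[i mod 2].
Undoing it on sntxu: s−7=l, n−9=e, t−7=m, x−9=o, u−7=n.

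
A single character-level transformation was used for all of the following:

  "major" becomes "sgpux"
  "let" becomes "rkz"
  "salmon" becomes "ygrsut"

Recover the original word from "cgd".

wax

It's a constant shift of +6 (ROT6).
Reversing it on cgd: c−6=w, g−6=a, d−6=x.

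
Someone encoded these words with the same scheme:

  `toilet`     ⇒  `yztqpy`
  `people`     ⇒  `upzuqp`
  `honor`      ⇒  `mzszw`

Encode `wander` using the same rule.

blsipw

Vowels shift forward by 11 and consonants shift forward by 5.
Applying it to wander: w(cons)+5=b, a(vowel)+11=l, n(cons)+5=s, d(cons)+5=i, e(vowel)+11=p, r(cons)+5=w.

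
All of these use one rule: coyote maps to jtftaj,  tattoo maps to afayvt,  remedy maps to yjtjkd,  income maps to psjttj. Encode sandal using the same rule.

Shifts by position in coyote: pos 0: c→j (+7), pos 1: o→t (+5), pos 2: y→f (+7), pos 3: o→t (+5) — repeating every 2. It's a Vigenère-style cipher with numeric key [7,5]: position i shifts by key[i mod 2].
For sandal: s+7=z, a+5=f, n+7=u, d+5=i, a+7=h, l+5=q.

zfuihq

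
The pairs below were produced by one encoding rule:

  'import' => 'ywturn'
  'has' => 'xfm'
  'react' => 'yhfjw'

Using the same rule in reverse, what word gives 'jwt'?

The output letters match the input read backwards, each shifted +5: import reversed is tropmi. Two steps: reverse the string, then apply a Caesar shift of +5.
Decoding jwt: shift back: j−5=e, w−5=r, t−5=o → ero; then reverse → ore.

ore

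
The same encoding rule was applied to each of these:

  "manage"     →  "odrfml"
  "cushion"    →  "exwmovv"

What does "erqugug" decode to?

The shift increases by 1 at each position, starting from +2: 2, 3, 4, ….
Reversing it on erqugug: e−2=c, r−3=o, q−4=m, u−5=p, g−6=a, u−7=n, g−8=y.

company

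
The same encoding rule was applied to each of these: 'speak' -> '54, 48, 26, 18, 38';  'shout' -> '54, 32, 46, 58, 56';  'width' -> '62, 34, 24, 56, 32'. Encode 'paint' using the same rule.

48, 18, 34, 44, 56

s(#19)→54 and p(#16)→48: differences scale by 2, so n = 2·pos + 16. The formula is n = 2×(alphabet index, a=1) + 16.
For paint: p=16→48, a=1→18, i=9→34, n=14→44, t=20→56.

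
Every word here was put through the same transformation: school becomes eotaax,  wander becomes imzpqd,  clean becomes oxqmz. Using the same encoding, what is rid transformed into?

Compare letters: s→e is +12, c→o is +12, h→t is +12 — a constant shift. It's a constant shift of +12 (ROT12).
Applying it to rid: r+12=d, i+12=u, d+12=p.

dup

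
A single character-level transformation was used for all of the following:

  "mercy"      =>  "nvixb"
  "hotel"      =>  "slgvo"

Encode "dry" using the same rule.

Each pair mirrors across the alphabet (m↔n, e↔v, r↔i): positions sum to 25. Each letter is replaced by its mirror in the alphabet: a↔z, b↔y, c↔x, and so on (the Atbash cipher).
For dry: d↔w, r↔i, y↔b.

wib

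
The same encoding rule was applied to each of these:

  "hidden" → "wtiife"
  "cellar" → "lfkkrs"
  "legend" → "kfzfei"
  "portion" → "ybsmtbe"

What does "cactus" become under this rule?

lrlmjp

h(7)→w(22) and i(8)→t(19) fit y≡23x+17 (mod 26); the inverse of 23 mod 26 is 17. Treating letters as 0–25, the rule is x ↦ 23x + 17 (mod 26).
For cactus: c(2)→23·2+17≡11=l; a(0)→23·0+17≡17=r; c(2)→23·2+17≡11=l; t(19)→23·19+17≡12=m; u(20)→23·20+17≡9=j; s(18)→23·18+17≡15=p (all mod 26).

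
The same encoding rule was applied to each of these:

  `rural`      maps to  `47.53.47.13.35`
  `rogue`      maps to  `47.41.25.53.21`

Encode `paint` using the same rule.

r(#18)→47 and u(#21)→53: differences scale by 2, so n = 2·pos + 11. With a=1..z=26, the number is 2·pos + 11.
For paint: p=16→43, a=1→13, i=9→29, n=14→39, t=20→51.

43.13.29.39.51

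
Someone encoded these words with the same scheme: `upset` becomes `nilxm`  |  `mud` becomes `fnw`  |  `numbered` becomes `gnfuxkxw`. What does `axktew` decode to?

herald

It's a constant shift of +19 (ROT19).
Undoing it on axktew: a−19=h, x−19=e, k−19=r, t−19=a, e−19=l, w−19=d.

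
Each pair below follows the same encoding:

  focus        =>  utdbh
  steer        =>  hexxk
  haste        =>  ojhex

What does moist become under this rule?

ztlhe

f(5)→u(20) and o(14)→t(19) fit y≡23x+9 (mod 26); the inverse of 23 mod 26 is 17. This is an affine cipher: with a=0,…,z=25, each position x becomes (23x+9) mod 26.
Applying it to moist: m(12)→23·12+9≡25=z; o(14)→23·14+9≡19=t; i(8)→23·8+9≡11=l; s(18)→23·18+9≡7=h; t(19)→23·19+9≡4=e (all mod 26).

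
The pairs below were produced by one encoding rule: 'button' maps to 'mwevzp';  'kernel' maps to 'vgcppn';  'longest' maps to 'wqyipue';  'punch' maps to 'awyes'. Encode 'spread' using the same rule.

drcglf

Shifts by position in button: pos 0: b→m (+11), pos 1: u→w (+2), pos 2: t→e (+11), pos 3: t→v (+2) — repeating every 2. It's a Vigenère-style cipher with numeric key [11,2]: position i shifts by key[i mod 2].
On spread: s+11=d, p+2=r, r+11=c, e+2=g, a+11=l, d+2=f.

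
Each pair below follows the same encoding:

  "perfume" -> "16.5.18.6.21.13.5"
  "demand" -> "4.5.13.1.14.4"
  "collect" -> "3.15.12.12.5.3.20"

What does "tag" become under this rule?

p is letter #16 and maps to 16: an offset of 0. Each letter is replaced by its alphabet position (a=1, b=2, …, z=26).
On tag: t=20→20, a=1→1, g=7→7.

20.1.7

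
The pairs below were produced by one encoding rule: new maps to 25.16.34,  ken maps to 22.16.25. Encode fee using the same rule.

17.16.16

n is letter #14 and maps to 25: an offset of 11. Each letter is replaced by its alphabet position (a=1..z=26) + 11.
On fee: f=6→17, e=5→16, e=5→16.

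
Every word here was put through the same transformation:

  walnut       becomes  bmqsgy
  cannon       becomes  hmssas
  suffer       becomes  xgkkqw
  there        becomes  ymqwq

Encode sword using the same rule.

The shift depends on letter class: consonant w→b is +5, but vowel a→m is +12. Two shifts are in play — +12 for a/e/i/o/u, +5 for every other letter.
Applying it to sword: s(cons)+5=x, w(cons)+5=b, o(vowel)+12=a, r(cons)+5=w, d(cons)+5=i.

xbawi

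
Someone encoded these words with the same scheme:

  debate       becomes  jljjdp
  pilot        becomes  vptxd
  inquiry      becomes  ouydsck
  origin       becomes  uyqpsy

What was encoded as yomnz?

sheep

In debate: d→j is +6, e→l is +7, b→j is +8, a→j is +9 — the shift increases by 1 each position. Each letter shifts forward by (position + 6), i.e. 6, 7, 8, … — the shift grows by one for each successive letter.
Decoding yomnz: y−6=s, o−7=h, m−8=e, n−9=e, z−10=p.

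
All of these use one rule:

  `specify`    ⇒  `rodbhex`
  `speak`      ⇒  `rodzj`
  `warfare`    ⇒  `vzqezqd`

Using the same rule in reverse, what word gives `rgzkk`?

Compare letters: s→r is +25, p→o is +25, e→d is +25 — a constant shift. This is a Caesar cipher with shift 25.
Undoing it on rgzkk: r−25=s, g−25=h, z−25=a, k−25=l, k−25=l.

shall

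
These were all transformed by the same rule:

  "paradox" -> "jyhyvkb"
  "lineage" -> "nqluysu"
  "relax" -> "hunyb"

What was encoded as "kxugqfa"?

obesity

p(15)→j(9) and a(0)→y(24) fit y≡25x+24 (mod 26); the inverse of 25 mod 26 is 25. This is an affine cipher: with a=0,…,z=25, each position x becomes (25x+24) mod 26.
Decoding kxugqfa: k(10)→25·(10−24)≡14=o; x(23)→25·(23−24)≡1=b; u(20)→25·(20−24)≡4=e; g(6)→25·(6−24)≡18=s; q(16)→25·(16−24)≡8=i; f(5)→25·(5−24)≡19=t; a(0)→25·(0−24)≡24=y (all mod 26).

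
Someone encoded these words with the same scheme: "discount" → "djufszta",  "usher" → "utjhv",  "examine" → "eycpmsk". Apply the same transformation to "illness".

imnqixy

In discount: d→d is +0, i→j is +1, s→u is +2, c→f is +3 — the shift increases by 1 each position. Letter i (0-indexed) is shifted by i+0, so successive shifts are 0, 1, 2, ….
On illness: i+0=i, l+1=m, l+2=n, n+3=q, e+4=i, s+5=x, s+6=y.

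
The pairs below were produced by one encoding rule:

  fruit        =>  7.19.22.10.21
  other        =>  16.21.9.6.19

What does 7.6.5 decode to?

fed

f is letter #6 and maps to 7: an offset of 1. Letters become their 1-based position plus 1 (so a→2, b→3, …).
Reversing it on 7.6.5: 7→(7−1)÷1=6=f, 6→(6−1)÷1=5=e, 5→(5−1)÷1=4=d.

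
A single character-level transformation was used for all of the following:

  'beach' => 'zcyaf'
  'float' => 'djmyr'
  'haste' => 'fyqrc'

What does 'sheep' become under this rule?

Compare letters: b→z is +24, e→c is +24, a→y is +24 — a constant shift. Each letter is shifted forward by 24 in the alphabet (a Caesar shift of +24).
For sheep: s+24=q, h+24=f, e+24=c, e+24=c, p+24=n.

qfccn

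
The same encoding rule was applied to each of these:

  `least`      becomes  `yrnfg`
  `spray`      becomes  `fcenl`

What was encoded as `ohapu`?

bunch

Every letter moves 13 places later in the alphabet, wrapping around z→a.
Decoding ohapu: o−13=b, h−13=u, a−13=n, p−13=c, u−13=h.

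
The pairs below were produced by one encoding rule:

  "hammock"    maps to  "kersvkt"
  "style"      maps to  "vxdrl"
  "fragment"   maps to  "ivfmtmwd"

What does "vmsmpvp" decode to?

singing

The shift increases by 1 at each position, starting from +3: 3, 4, 5, ….
Reversing it on vmsmpvp: v−3=s, m−4=i, s−5=n, m−6=g, p−7=i, v−8=n, p−9=g.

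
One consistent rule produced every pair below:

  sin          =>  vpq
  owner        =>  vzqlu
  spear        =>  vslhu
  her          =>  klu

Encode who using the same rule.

The shift depends on letter class: consonant s→v is +3, but vowel i→p is +7. Vowels shift forward by 7 and consonants shift forward by 3.
On who: w(cons)+3=z, h(cons)+3=k, o(vowel)+7=v.

zkv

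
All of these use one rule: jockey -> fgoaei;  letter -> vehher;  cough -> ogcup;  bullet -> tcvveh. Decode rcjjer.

rudder

j(9)→f(5) and o(14)→g(6) fit y≡21x+24 (mod 26); the inverse of 21 mod 26 is 5. Treating letters as 0–25, the rule is x ↦ 21x + 24 (mod 26).
Reversing it on rcjjer: r(17)→5·(17−24)≡17=r; c(2)→5·(2−24)≡20=u; j(9)→5·(9−24)≡3=d; j(9)→5·(9−24)≡3=d; e(4)→5·(4−24)≡4=e; r(17)→5·(17−24)≡17=r (all mod 26).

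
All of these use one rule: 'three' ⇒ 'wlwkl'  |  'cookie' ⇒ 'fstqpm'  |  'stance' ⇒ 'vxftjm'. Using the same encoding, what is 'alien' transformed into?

dpnku

In three: t→w is +3, h→l is +4, r→w is +5, e→k is +6 — the shift increases by 1 each position. Letter i (0-indexed) is shifted by i+3, so successive shifts are 3, 4, 5, ….
Applying it to alien: a+3=d, l+4=p, i+5=n, e+6=k, n+7=u.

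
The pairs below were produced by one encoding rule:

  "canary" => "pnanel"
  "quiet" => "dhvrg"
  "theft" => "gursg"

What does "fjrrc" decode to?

Compare letters: c→p is +13, a→n is +13, n→a is +13 — a constant shift. This is a Caesar cipher with shift 13.
Undoing it on fjrrc: f−13=s, j−13=w, r−13=e, r−13=e, c−13=p.

sweep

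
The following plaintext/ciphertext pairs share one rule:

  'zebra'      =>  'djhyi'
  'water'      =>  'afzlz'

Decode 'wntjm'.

since

Each letter shifts forward by (position + 4), i.e. 4, 5, 6, … — the shift grows by one for each successive letter.
Reversing it on wntjm: w−4=s, n−5=i, t−6=n, j−7=c, m−8=e.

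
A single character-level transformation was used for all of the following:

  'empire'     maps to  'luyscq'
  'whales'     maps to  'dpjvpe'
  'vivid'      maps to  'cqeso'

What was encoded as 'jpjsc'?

chair

Each letter shifts forward by (position + 7), i.e. 7, 8, 9, … — the shift grows by one for each successive letter.
Reversing it on jpjsc: j−7=c, p−8=h, j−9=a, s−10=i, c−11=r.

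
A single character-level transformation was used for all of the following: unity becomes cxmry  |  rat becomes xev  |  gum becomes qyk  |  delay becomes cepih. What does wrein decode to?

The output letters match the input read backwards, each shifted +4: unity reversed is ytinu. The word is reversed, then every letter is shifted forward by 4.
Reversing it on wrein: shift back: w−4=s, r−4=n, e−4=a, i−4=e, n−4=j → snaej; then reverse → jeans.

jeans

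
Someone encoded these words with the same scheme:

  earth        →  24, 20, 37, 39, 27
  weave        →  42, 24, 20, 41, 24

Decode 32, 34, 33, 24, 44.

The number is (letter's place in the alphabet, a=1) + 19.
Reversing it on 32, 34, 33, 24, 44: 32→(32−19)÷1=13=m, 34→(34−19)÷1=15=o, 33→(33−19)÷1=14=n, 24→(24−19)÷1=5=e, 44→(44−19)÷1=25=y.

money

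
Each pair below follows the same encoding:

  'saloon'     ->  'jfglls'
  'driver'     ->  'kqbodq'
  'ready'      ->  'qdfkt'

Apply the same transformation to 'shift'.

jibwc

s(18)→j(9) and a(0)→f(5) fit y≡19x+5 (mod 26); the inverse of 19 mod 26 is 11. This is an affine cipher: with a=0,…,z=25, each position x becomes (19x+5) mod 26.
For shift: s(18)→19·18+5≡9=j; h(7)→19·7+5≡8=i; i(8)→19·8+5≡1=b; f(5)→19·5+5≡22=w; t(19)→19·19+5≡2=c (all mod 26).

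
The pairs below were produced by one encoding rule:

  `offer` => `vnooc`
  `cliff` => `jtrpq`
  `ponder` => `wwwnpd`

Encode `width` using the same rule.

In offer: o→v is +7, f→n is +8, f→o is +9, e→o is +10 — the shift increases by 1 each position. Each letter shifts forward by (position + 7), i.e. 7, 8, 9, … — the shift grows by one for each successive letter.
On width: w+7=d, i+8=q, d+9=m, t+10=d, h+11=s.

dqmds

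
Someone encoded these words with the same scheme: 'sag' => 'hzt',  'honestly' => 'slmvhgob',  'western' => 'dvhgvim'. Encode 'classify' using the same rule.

Each pair mirrors across the alphabet (s↔h, a↔z, g↔t): positions sum to 25. This is the alphabet-reversal cipher (Atbash): a becomes z, b becomes y, etc.
Applying it to classify: c↔x, l↔o, a↔z, s↔h, s↔h, i↔r, f↔u, y↔b.

xozhhrub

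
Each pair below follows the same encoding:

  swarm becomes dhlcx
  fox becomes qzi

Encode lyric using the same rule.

It's a constant shift of +11 (ROT11).
On lyric: l+11=w, y+11=j, r+11=c, i+11=t, c+11=n.

wjctn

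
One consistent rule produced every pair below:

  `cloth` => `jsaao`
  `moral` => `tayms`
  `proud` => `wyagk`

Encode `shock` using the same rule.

zoajr

The shift depends on letter class: consonant c→j is +7, but vowel o→a is +12. Vowels shift forward by 12 and consonants shift forward by 7.
For shock: s(cons)+7=z, h(cons)+7=o, o(vowel)+12=a, c(cons)+7=j, k(cons)+7=r.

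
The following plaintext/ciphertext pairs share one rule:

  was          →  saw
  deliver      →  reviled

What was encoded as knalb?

The word is simply reversed.
Decoding knalb: then reverse → blank.

blank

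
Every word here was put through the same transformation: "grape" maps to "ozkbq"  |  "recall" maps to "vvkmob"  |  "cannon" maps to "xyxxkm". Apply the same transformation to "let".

The output letters match the input read backwards, each shifted +10: grape reversed is eparg. Two steps: reverse the string, then apply a Caesar shift of +10.
Applying it to let: reverse → tel; then shift: t+10=d, e+10=o, l+10=v.

dov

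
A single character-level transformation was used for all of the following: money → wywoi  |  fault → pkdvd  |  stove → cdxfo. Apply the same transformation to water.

gkcob

Shifts by position in money: pos 0: m→w (+10), pos 1: o→y (+10), pos 2: n→w (+9), pos 3: e→o (+10), pos 4: y→i (+10) — repeating every 3. The shifts repeat in a cycle of length 3: positions 0,1,… shift by +10, +10, +9, then the pattern repeats.
Applying it to water: w+10=g, a+10=k, t+9=c, e+10=o, r+10=b.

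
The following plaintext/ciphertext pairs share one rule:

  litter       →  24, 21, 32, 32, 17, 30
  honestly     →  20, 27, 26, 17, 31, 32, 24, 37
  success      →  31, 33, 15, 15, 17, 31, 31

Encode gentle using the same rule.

l is letter #12 and maps to 24: an offset of 12. Letters become their 1-based position plus 12 (so a→13, b→14, …).
On gentle: g=7→19, e=5→17, n=14→26, t=20→32, l=12→24, e=5→17.

19, 17, 26, 32, 24, 17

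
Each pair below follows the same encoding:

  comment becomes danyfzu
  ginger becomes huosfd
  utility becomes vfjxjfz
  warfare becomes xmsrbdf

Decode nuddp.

micro

A repeating key of period 2 is used — shifts +1, +12 over and over.
Decoding nuddp: n−1=m, u−12=i, d−1=c, d−12=r, p−1=o.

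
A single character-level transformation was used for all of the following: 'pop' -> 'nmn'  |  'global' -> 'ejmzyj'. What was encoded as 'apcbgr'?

Compare letters: p→n is +24, o→m is +24, p→n is +24 — a constant shift. This is a Caesar cipher with shift 24.
Reversing it on apcbgr: a−24=c, p−24=r, c−24=e, b−24=d, g−24=i, r−24=t.

credit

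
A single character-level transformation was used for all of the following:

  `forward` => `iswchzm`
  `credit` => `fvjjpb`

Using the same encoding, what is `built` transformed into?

In forward: f→i is +3, o→s is +4, r→w is +5, w→c is +6 — the shift increases by 1 each position. Each letter shifts forward by (position + 3), i.e. 3, 4, 5, … — the shift grows by one for each successive letter.
For built: b+3=e, u+4=y, i+5=n, l+6=r, t+7=a.

eynra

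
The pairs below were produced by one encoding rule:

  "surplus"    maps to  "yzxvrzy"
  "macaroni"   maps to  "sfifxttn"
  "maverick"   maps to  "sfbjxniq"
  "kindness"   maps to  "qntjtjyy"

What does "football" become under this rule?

lttzhfrr

Vowels shift forward by 5 and consonants shift forward by 6.
Applying it to football: f(cons)+6=l, o(vowel)+5=t, o(vowel)+5=t, t(cons)+6=z, b(cons)+6=h, a(vowel)+5=f, l(cons)+6=r, l(cons)+6=r.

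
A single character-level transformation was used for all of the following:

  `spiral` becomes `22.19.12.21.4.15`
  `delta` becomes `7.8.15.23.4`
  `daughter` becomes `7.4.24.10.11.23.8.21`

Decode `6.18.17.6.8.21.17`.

Each letter is replaced by its alphabet position (a=1..z=26) + 3.
Undoing it on 6.18.17.6.8.21.17: 6→(6−3)÷1=3=c, 18→(18−3)÷1=15=o, 17→(17−3)÷1=14=n, 6→(6−3)÷1=3=c, 8→(8−3)÷1=5=e, 21→(21−3)÷1=18=r, 17→(17−3)÷1=14=n.

concern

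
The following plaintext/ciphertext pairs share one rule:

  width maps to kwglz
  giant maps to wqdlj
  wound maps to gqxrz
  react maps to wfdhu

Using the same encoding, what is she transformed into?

Two steps: reverse the string, then apply a Caesar shift of +3.
For she: reverse → ehs; then shift: e+3=h, h+3=k, s+3=v.

hkv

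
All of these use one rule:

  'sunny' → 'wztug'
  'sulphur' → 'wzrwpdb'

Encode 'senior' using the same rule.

Each letter shifts forward by (position + 4), i.e. 4, 5, 6, … — the shift grows by one for each successive letter.
Applying it to senior: s+4=w, e+5=j, n+6=t, i+7=p, o+8=w, r+9=a.

wjtpwa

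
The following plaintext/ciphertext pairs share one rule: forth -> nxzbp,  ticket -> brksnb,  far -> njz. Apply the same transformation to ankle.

jvstn

Vowels shift forward by 9 and consonants shift forward by 8.
For ankle: a(vowel)+9=j, n(cons)+8=v, k(cons)+8=s, l(cons)+8=t, e(vowel)+9=n.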